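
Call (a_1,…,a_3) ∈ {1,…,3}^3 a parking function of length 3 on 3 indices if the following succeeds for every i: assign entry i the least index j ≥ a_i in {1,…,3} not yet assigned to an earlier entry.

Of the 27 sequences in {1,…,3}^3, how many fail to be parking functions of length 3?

#PF = (3−3+1)·(3+1)^(3−1) = 1·16 = 16
E.g. (3,2,3) → sorted (2,3,3): b_1=2>1, not a PF.
3^3 − 16 = 27 − 16 = 11

11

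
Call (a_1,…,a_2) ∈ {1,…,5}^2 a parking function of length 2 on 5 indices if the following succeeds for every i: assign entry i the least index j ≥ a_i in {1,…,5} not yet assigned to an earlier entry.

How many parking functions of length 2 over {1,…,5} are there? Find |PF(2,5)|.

24

Count = (6−2)·6^(2−1) = 4·6 = 24 (Konheim–Weiss)
Example (3,4) → sorted (3,4): b_i ≤ 3+i ∀i, a PF.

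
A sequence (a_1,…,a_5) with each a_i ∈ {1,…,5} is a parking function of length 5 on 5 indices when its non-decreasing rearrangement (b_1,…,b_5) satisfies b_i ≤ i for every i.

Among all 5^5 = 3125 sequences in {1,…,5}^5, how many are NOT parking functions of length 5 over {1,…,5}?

Count = 1·6^4 = 1×1296 = 1296 (Pollak)
Check (2,2,3,2,4) → sorted (2,2,2,3,4): b_1=2>1, not a PF.
5^5 − 1296 = 3125 − 1296 = 1829

1829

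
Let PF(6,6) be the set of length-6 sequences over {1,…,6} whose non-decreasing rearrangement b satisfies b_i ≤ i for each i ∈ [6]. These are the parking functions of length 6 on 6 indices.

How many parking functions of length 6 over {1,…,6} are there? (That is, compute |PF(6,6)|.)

Count = (6−6+1)·(6+1)^(6−1) = 1·16807 = 16807 (Pollak)
Example (2,2,1,5,1,2) → sorted (1,1,2,2,2,5): b_i ≤ i ∀i, a PF.

16807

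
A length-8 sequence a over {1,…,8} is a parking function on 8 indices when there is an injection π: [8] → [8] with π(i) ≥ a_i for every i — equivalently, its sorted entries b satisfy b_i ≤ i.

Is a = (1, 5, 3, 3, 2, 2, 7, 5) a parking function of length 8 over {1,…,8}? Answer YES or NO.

YES

Order a: b = (1, 2, 2, 3, 3, 5, 5, 7).
  b_1=1 ≤ 1
  b_2=2 ≤ 2
  b_3=2 ≤ 3
  b_4=3 ≤ 4
  b_5=3 ≤ 5
  b_6=5 ≤ 6
  b_7=5 ≤ 7
  b_8=7 ≤ 8
All bounds hold ⇒ YES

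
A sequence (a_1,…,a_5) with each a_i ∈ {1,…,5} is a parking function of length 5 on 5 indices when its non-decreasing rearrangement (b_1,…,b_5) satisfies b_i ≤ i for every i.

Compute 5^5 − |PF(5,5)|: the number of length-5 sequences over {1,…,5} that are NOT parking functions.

1829

#PF = (5+1−5)·(5+1)^{5−1} = 1×1296 = 1296 (Pollak)
One tuple (4,3,3,2,5) → sorted (2,3,3,4,5): b_1=2>1, not a PF.
Total 3125; non-PF = 3125−1296 = 1829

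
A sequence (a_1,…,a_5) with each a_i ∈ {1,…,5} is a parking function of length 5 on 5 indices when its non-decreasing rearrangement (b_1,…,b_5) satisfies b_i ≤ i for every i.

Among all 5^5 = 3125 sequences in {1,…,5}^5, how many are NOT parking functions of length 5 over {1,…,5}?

1829

|PF| = (5−5+1)·(5+1)^(5−1) = 1·1296 = 1296
Example (4,5,5,5,4) → sorted (4,4,5,5,5): b_1=4>1, not a PF.
5^5 − 1296 = 3125 − 1296 = 1829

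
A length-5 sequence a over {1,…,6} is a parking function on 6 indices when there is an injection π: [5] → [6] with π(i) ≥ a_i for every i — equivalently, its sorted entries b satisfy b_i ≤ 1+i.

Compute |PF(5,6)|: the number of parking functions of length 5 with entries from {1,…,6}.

#PF = 2·7^4 = 2·2401 = 4802 [KW]
Example (3,3,6,5,2) → sorted (2,3,3,5,6): b_i ≤ 1+i ∀i, a PF.

4802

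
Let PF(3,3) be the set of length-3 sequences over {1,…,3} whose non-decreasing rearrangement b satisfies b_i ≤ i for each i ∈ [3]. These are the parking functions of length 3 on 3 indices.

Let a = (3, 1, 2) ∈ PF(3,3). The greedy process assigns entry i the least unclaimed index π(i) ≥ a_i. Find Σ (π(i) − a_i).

Σπ = 6 ({1..3} each once); Σa = 3+1+2 = 6; disp = 6−6 = 0.

0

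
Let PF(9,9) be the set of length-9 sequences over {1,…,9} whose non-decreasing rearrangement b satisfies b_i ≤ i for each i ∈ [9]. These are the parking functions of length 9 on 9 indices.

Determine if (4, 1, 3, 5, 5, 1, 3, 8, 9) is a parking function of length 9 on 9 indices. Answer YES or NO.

Sorted: b = (1, 1, 3, 3, 4, 5, 5, 8, 9).
  b_1=1 ≤ 1
  b_2=1 ≤ 2
  b_3=3 ≤ 3
  b_4=3 ≤ 4
  b_5=4 ≤ 5
  b_6=5 ≤ 6
  b_7=5 ≤ 7
  b_8=8 ≤ 8
  b_9=9 ≤ 9
All bounds hold ⇒ YES

YES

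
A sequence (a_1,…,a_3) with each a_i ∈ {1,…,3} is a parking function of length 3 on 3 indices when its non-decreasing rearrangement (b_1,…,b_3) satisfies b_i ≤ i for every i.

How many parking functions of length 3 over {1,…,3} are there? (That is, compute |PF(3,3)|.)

16

#PF = 1·4^2 = 1 · 16 = 16 (Konheim–Weiss)
E.g. (1,2,1) → sorted (1,1,2): b_i ≤ i ∀i, a PF.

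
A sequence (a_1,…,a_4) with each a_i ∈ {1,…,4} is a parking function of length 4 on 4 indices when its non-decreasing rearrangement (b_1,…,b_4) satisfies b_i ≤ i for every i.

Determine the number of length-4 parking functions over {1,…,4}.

Count = (4+1−4)·(4+1)^{4−1} = 1·125 = 125 (Pollak)
Example (1,1,4,2) → sorted (1,1,2,4): b_i ≤ i ∀i, a PF.

125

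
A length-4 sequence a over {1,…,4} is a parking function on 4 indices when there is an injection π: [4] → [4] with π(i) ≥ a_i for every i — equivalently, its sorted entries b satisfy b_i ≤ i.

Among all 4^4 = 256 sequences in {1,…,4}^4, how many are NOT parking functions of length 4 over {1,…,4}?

Count = (5−4)·5^(4−1) = 1·125 = 125 [KW]
E.g. (4,4,2,4) → sorted (2,4,4,4): b_1=2>1, not a PF.
So 256 − 125 = 131 fail.

131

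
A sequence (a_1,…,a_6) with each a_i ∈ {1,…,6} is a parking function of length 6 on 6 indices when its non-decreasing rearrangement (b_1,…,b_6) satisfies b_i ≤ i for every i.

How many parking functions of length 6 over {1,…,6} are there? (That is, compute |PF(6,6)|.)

16807

Count = (6−6+1)·(6+1)^(6−1) = 1×16807 = 16807 [KW]
Example (3,2,3,2,1,1) → sorted (1,1,2,2,3,3): b_i ≤ i ∀i, a PF.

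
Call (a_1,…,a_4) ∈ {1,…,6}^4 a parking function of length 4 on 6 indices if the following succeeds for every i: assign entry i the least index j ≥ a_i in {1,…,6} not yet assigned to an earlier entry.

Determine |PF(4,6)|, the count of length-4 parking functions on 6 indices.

1029

|PF(4,6)| = (6+1−4)·(6+1)^{4−1} = 3×343 = 1029 [KW]
E.g. (6,4,5,2) → sorted (2,4,5,6): b_i ≤ 2+i ∀i, a PF.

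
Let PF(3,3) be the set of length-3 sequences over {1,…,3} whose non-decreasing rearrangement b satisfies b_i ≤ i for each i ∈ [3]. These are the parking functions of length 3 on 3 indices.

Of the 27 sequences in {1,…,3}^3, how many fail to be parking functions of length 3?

|PF| = 1·4^2 = 1·16 = 16 [KW]
Check (3,3,3) → sorted (3,3,3): b_1=3>1, not a PF.
Total 27; non-PF = 27−16 = 11

11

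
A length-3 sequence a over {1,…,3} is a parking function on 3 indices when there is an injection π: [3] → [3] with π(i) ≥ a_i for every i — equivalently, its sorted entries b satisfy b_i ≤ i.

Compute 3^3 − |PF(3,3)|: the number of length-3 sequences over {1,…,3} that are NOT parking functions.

11

#PF = 1·4^2 = 1 · 16 = 16 (Konheim–Weiss)
One tuple (3,3,3) → sorted (3,3,3): b_1=3>1, not a PF.
So 27 − 16 = 11 fail.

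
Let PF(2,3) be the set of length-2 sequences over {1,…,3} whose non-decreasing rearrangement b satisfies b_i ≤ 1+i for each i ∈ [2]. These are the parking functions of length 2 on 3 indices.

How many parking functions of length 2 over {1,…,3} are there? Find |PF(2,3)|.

8

|PF| = (4−2)·4^(2−1) = 2×4 = 8 (Pollak)
E.g. (3,2) → sorted (2,3): b_i ≤ 1+i ∀i, a PF.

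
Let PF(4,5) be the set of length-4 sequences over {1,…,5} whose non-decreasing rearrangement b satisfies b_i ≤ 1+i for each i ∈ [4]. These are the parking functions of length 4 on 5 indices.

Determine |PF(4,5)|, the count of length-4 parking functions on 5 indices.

432

Count = 2·6^3 = 2 · 216 = 432 (Konheim–Weiss)
Check (5,2,1,1) → sorted (1,1,2,5): b_i ≤ 1+i ∀i, a PF.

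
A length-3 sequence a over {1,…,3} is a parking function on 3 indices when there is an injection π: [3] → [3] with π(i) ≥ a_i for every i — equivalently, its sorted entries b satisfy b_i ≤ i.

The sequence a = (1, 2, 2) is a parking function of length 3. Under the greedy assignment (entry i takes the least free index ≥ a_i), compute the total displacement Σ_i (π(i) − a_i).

Σπ = 3·4/2 = 6 (π permutes [3]); Σa = 1+2+2 = 5; disp = 6−5 = 1.

1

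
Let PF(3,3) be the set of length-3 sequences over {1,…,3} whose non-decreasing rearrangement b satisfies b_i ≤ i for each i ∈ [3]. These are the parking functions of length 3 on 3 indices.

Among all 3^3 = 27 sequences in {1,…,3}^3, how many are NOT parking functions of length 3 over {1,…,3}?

#PF = (3+1−3)·(3+1)^{3−1} = 1 · 16 = 16
One tuple (3,2,3) → sorted (2,3,3): b_1=2>1, not a PF.
Total 27; non-PF = 27−16 = 11

11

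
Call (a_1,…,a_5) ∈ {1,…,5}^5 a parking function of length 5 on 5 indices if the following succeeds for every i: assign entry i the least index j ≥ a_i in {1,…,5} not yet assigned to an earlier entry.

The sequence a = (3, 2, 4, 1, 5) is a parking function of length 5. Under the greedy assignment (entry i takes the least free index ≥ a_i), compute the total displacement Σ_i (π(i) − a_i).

Σπ(i) = 1+…+5 = 15; Σa = 3+2+4+1+5 = 15; disp = 15−15 = 0.

0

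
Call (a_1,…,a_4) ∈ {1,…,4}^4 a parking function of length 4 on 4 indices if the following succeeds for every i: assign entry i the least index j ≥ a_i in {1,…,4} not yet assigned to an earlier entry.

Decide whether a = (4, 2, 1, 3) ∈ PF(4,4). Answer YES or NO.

Order a: b = (1, 2, 3, 4).
  b_1=1 ≤ 1
  b_2=2 ≤ 2
  b_3=3 ≤ 3
  b_4=4 ≤ 4
All bounds hold ⇒ YES

YES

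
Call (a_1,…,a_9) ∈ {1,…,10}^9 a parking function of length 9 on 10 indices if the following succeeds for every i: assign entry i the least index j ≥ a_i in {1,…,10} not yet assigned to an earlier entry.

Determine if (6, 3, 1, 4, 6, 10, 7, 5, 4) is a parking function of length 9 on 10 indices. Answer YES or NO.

Sorted: b = (1, 3, 4, 4, 5, 6, 6, 7, 10).
  b_1=1 ≤ 2
  b_2=3 ≤ 3
  b_3=4 ≤ 4
  b_4=4 ≤ 5
  b_5=5 ≤ 6
  b_6=6 ≤ 7
  b_7=6 ≤ 8
  b_8=7 ≤ 9
  b_9=10 ≤ 10
All bounds hold ⇒ YES

YES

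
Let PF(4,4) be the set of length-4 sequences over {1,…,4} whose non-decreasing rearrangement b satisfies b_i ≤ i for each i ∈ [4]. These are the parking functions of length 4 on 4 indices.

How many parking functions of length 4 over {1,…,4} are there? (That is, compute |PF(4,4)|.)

125

|PF(4,4)| = (4+1−4)·(4+1)^{4−1} = 1·125 = 125 [KW]
Example (3,2,2,1) → sorted (1,2,2,3): b_i ≤ i ∀i, a PF.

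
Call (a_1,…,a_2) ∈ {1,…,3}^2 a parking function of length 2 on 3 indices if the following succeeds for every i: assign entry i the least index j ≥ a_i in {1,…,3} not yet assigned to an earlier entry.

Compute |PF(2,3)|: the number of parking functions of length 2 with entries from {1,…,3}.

8

|PF(2,3)| = (3+1−2)·(3+1)^{2−1} = 2×4 = 8 (Konheim–Weiss)
E.g. (1,3) → sorted (1,3): b_i ≤ 1+i ∀i, a PF.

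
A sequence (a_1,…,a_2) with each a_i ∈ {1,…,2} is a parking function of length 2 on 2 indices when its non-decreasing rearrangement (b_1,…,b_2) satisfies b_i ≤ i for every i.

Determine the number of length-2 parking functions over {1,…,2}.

3

|PF(2,2)| = (3−2)·3^(2−1) = 1·3 = 3 [KW]
Example (1,2) → sorted (1,2): b_i ≤ i ∀i, a PF.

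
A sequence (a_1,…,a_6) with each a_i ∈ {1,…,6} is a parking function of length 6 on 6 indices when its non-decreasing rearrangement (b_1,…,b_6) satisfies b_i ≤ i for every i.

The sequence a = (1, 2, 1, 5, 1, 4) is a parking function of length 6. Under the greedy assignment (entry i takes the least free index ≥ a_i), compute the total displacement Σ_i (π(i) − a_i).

7

Σπ(i) = 1+…+6 = 21; Σa = 1+2+1+5+1+4 = 14; disp = 21−14 = 7.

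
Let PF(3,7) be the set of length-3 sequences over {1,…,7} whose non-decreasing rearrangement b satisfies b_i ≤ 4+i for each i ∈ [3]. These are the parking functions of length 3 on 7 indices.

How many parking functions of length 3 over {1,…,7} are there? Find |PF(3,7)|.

#PF = (7+1−3)·(7+1)^{3−1} = 5·64 = 320 (Konheim–Weiss)
E.g. (7,1,4) → sorted (1,4,7): b_i ≤ 4+i ∀i, a PF.

320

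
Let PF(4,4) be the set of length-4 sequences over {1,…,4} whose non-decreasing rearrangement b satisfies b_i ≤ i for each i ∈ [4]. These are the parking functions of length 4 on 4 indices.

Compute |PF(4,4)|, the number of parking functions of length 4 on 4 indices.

Count = (4−4+1)·(4+1)^(4−1) = 1 · 125 = 125 (Pollak)
E.g. (1,1,3,1) → sorted (1,1,1,3): b_i ≤ i ∀i, a PF.

125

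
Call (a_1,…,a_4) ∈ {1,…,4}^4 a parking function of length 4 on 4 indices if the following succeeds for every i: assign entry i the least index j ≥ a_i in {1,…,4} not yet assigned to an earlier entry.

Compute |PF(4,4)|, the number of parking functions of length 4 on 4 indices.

125

|PF(4,4)| = (4−4+1)·(4+1)^(4−1) = 1 · 125 = 125 (Konheim–Weiss)
E.g. (3,4,1,1) → sorted (1,1,3,4): b_i ≤ i ∀i, a PF.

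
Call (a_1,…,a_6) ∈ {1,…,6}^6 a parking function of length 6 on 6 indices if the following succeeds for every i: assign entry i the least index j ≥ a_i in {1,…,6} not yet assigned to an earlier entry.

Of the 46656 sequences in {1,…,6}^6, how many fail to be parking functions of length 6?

#PF = (6+1−6)·(6+1)^{6−1} = 1×16807 = 16807
One tuple (6,3,6,6,6,4) → sorted (3,4,6,6,6,6): b_1=3>1, not a PF.
So 46656 − 16807 = 29849 fail.

29849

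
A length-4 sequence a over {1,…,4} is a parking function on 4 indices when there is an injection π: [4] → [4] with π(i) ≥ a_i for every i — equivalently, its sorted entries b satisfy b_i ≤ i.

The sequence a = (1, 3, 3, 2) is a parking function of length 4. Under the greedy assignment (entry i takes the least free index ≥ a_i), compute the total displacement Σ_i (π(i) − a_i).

Σπ = 4·5/2 = 10 (π permutes [4]); Σa = 1+3+3+2 = 9; disp = 10−9 = 1.

1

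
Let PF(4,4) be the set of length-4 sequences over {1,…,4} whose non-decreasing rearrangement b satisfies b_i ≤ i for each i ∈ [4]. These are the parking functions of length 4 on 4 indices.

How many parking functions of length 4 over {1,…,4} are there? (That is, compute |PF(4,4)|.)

125

Count = (4−4+1)·(4+1)^(4−1) = 1·125 = 125 (Pollak)
E.g. (1,3,3,1) → sorted (1,1,3,3): b_i ≤ i ∀i, a PF.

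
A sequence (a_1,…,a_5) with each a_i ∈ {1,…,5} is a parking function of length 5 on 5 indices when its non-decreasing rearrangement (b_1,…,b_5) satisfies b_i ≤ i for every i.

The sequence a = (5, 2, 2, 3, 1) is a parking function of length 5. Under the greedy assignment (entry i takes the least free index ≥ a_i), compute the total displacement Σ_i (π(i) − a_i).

2

Σπ = 15 ({1..5} each once); Σa = 5+2+2+3+1 = 13; disp = 15−13 = 2.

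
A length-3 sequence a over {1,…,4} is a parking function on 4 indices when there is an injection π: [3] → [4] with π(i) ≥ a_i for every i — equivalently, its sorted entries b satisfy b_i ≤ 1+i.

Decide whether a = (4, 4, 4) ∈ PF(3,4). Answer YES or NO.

NO

Sorted: b = (4, 4, 4).
  b_1=4 > 2
  fails at i=1 ⇒ NO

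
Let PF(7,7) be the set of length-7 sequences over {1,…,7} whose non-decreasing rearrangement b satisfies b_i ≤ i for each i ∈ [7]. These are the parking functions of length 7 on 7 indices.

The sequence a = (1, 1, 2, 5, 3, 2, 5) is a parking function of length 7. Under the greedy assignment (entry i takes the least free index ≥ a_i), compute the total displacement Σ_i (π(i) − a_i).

Σπ = 7·8/2 = 28 (π permutes [7]); Σa = 1+1+2+5+3+2+5 = 19; disp = 28−19 = 9.

9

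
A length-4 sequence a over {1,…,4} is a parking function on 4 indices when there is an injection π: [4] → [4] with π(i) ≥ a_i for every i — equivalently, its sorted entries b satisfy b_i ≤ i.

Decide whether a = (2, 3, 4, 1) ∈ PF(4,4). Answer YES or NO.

YES

Order a: b = (1, 2, 3, 4).
  b_1=1 ≤ 1
  b_2=2 ≤ 2
  b_3=3 ≤ 3
  b_4=4 ≤ 4
All bounds hold ⇒ YES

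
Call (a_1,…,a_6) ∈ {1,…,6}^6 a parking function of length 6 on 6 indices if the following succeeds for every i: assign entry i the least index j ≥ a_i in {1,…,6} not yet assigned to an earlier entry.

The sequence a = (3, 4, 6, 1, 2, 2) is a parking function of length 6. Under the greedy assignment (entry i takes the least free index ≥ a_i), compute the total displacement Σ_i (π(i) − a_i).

Σπ = 21 ({1..6} each once); Σa = 3+4+6+1+2+2 = 18; disp = 21−18 = 3.

3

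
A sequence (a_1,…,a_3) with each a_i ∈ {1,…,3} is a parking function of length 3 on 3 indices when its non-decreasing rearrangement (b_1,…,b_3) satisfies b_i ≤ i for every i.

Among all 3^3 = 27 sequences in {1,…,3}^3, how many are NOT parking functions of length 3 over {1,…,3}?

11

|PF| = (3−3+1)·(3+1)^(3−1) = 1·16 = 16 [KW]
Check (2,2,2) → sorted (2,2,2): b_1=2>1, not a PF.
So 27 − 16 = 11 fail.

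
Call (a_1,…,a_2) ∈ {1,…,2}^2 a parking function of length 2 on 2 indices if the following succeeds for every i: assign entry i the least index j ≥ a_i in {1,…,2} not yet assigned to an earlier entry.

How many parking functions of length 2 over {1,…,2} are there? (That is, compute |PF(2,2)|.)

Count = (3−2)·3^(2−1) = 1 · 3 = 3 (Konheim–Weiss)
One tuple (1,1) → sorted (1,1): b_i ≤ i ∀i, a PF.

3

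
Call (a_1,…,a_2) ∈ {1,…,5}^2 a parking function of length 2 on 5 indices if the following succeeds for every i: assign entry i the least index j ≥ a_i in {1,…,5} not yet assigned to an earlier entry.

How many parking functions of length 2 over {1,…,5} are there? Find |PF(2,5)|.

24

Count = 4·6^1 = 4·6 = 24 (Pollak)
One tuple (2,4) → sorted (2,4): b_i ≤ 3+i ∀i, a PF.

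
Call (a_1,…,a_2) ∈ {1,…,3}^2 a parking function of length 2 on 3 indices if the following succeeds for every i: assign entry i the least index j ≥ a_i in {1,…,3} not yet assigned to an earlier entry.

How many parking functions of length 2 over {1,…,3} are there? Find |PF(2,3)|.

|PF| = (3+1−2)·(3+1)^{2−1} = 2×4 = 8 (Pollak)
Example (2,1) → sorted (1,2): b_i ≤ 1+i ∀i, a PF.

8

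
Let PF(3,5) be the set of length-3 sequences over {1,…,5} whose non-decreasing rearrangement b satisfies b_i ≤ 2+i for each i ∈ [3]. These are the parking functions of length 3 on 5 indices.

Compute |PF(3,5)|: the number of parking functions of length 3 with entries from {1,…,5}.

108

|PF| = (5−3+1)·(5+1)^(3−1) = 3×36 = 108
Check (3,3,2) → sorted (2,3,3): b_i ≤ 2+i ∀i, a PF.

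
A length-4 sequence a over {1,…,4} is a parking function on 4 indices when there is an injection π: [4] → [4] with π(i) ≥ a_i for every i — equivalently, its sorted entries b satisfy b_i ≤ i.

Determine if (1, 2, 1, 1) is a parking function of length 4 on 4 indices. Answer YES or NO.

YES

Sorted: b = (1, 1, 1, 2).
  b_1=1 ≤ 1
  b_2=1 ≤ 2
  b_3=1 ≤ 3
  b_4=2 ≤ 4
All bounds hold ⇒ YES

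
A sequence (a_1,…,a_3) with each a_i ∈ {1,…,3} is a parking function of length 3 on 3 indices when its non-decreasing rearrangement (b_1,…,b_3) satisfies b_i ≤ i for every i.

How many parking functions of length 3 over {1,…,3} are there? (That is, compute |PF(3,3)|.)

#PF = (3−3+1)·(3+1)^(3−1) = 1×16 = 16
Example (3,1,2) → sorted (1,2,3): b_i ≤ i ∀i, a PF.

16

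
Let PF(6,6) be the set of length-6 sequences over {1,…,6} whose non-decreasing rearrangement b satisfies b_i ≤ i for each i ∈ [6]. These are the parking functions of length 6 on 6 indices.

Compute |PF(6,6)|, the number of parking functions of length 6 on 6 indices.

|PF| = (6−6+1)·(6+1)^(6−1) = 1×16807 = 16807
Check (5,6,1,2,2,4) → sorted (1,2,2,4,5,6): b_i ≤ i ∀i, a PF.

16807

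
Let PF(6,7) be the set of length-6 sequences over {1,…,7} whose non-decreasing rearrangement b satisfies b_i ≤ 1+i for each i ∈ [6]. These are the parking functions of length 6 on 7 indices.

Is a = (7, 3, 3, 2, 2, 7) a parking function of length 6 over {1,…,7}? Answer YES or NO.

NO

Rearranged: b = (2, 2, 3, 3, 7, 7).
  b_1=2 ≤ 2
  b_2=2 ≤ 3
  b_3=3 ≤ 4
  b_4=3 ≤ 5
  b_5=7 > 6
  fails at i=5 ⇒ NO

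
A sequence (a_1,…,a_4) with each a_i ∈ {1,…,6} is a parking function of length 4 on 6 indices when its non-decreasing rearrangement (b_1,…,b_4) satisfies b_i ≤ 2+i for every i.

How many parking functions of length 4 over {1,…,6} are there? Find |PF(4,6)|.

1029

#PF = 3·7^3 = 3·343 = 1029 [KW]
Example (6,3,3,1) → sorted (1,3,3,6): b_i ≤ 2+i ∀i, a PF.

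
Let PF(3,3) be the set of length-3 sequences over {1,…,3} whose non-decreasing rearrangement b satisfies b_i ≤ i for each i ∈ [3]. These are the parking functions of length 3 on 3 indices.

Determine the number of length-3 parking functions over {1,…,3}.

16

|PF(3,3)| = (3−3+1)·(3+1)^(3−1) = 1×16 = 16
Check (3,2,1) → sorted (1,2,3): b_i ≤ i ∀i, a PF.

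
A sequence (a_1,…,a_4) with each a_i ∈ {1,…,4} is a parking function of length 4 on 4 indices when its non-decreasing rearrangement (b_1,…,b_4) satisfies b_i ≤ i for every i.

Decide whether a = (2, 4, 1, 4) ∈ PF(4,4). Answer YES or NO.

NO

Sorted: b = (1, 2, 4, 4).
  b_1=1 ≤ 1
  b_2=2 ≤ 2
  b_3=4 > 3
  fails at i=3 ⇒ NO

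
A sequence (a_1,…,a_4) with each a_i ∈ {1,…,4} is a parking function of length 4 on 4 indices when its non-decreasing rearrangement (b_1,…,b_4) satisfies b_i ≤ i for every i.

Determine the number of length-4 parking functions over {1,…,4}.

125

#PF = 1·5^3 = 1 · 125 = 125
Check (1,2,1,2) → sorted (1,1,2,2): b_i ≤ i ∀i, a PF.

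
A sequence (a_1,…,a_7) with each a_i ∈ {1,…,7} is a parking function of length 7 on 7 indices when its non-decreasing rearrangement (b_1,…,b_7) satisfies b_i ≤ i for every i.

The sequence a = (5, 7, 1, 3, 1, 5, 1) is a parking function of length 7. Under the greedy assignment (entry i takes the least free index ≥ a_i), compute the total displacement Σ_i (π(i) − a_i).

Σπ = 7·8/2 = 28 (π permutes [7]); Σa = 5+7+1+3+1+5+1 = 23; disp = 28−23 = 5.

5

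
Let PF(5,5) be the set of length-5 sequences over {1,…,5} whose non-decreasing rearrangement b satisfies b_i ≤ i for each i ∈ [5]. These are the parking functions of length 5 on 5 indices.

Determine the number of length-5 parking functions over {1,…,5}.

|PF| = (5−5+1)·(5+1)^(5−1) = 1×1296 = 1296 (Pollak)
Check (1,1,4,1,3) → sorted (1,1,1,3,4): b_i ≤ i ∀i, a PF.

1296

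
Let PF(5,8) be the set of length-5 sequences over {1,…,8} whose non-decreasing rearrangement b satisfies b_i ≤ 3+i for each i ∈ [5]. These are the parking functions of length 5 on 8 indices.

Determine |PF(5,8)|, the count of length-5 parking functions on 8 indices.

Count = 4·9^4 = 4×6561 = 26244 (Konheim–Weiss)
Example (7,6,3,5,5) → sorted (3,5,5,6,7): b_i ≤ 3+i ∀i, a PF.

26244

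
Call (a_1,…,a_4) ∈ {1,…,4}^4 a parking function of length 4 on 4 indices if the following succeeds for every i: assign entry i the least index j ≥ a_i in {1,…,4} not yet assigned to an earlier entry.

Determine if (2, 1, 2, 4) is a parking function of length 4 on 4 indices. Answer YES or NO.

Order a: b = (1, 2, 2, 4).
  b_1=1 ≤ 1
  b_2=2 ≤ 2
  b_3=2 ≤ 3
  b_4=4 ≤ 4
All bounds hold ⇒ YES

YES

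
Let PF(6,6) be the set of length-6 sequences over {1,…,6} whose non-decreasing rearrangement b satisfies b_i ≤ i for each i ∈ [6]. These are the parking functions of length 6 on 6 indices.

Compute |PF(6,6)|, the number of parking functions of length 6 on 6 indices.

#PF = (6+1−6)·(6+1)^{6−1} = 1·16807 = 16807 (Pollak)
Example (2,4,1,5,1,2) → sorted (1,1,2,2,4,5): b_i ≤ i ∀i, a PF.

16807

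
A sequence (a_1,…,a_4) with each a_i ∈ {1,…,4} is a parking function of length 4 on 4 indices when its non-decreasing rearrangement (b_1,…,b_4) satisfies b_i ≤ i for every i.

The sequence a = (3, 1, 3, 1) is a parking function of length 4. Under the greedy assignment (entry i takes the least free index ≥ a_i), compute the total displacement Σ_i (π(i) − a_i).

2

Σπ(i) = 1+…+4 = 10; Σa = 3+1+3+1 = 8; disp = 10−8 = 2.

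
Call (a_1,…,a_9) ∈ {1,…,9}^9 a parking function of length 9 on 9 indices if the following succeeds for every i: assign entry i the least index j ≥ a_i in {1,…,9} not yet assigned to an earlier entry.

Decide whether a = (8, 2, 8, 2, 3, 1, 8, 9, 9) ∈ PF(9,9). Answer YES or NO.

NO

Sorted: b = (1, 2, 2, 3, 8, 8, 8, 9, 9).
  b_1=1 ≤ 1
  b_2=2 ≤ 2
  b_3=2 ≤ 3
  b_4=3 ≤ 4
  b_5=8 > 5
  fails at i=5 ⇒ NO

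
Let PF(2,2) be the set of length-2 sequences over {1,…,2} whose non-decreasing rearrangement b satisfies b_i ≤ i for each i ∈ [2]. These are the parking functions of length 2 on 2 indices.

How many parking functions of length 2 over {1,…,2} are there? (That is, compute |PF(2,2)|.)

3

|PF(2,2)| = (3−2)·3^(2−1) = 1·3 = 3
Check (1,2) → sorted (1,2): b_i ≤ i ∀i, a PF.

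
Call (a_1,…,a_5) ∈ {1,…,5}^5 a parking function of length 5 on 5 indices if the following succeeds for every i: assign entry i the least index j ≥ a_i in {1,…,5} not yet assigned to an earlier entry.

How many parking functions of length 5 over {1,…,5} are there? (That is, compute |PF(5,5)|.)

1296

|PF| = (5+1−5)·(5+1)^{5−1} = 1×1296 = 1296 [KW]
Example (4,2,1,1,4) → sorted (1,1,2,4,4): b_i ≤ i ∀i, a PF.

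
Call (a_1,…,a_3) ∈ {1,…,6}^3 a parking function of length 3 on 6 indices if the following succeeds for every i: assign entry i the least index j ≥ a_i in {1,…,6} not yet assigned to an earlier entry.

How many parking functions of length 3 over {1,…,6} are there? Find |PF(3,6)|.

196

|PF(3,6)| = (6+1−3)·(6+1)^{3−1} = 4·49 = 196
Check (4,2,4) → sorted (2,4,4): b_i ≤ 3+i ∀i, a PF.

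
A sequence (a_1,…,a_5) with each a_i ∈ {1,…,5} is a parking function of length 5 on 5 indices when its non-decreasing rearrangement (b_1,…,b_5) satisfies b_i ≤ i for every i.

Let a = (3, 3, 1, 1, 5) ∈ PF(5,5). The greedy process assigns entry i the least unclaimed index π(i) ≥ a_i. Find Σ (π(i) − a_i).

Σπ = 5·6/2 = 15 (π permutes [5]); Σa = 3+3+1+1+5 = 13; disp = 15−13 = 2.

2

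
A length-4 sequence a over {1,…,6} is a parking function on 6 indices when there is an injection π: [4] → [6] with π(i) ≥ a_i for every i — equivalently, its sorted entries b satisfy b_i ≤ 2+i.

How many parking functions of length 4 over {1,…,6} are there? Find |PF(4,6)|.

1029

#PF = (6+1−4)·(6+1)^{4−1} = 3 · 343 = 1029 (Konheim–Weiss)
One tuple (6,3,5,3) → sorted (3,3,5,6): b_i ≤ 2+i ∀i, a PF.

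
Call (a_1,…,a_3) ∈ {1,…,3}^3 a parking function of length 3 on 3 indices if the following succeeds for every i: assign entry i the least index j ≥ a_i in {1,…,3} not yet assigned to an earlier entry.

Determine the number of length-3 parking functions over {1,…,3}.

16

Count = 1·4^2 = 1·16 = 16
Example (3,1,1) → sorted (1,1,3): b_i ≤ i ∀i, a PF.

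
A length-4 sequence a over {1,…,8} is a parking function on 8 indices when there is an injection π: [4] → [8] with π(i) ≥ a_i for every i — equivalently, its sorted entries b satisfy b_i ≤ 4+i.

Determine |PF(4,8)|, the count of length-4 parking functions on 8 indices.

#PF = 5·9^3 = 5 · 729 = 3645 (Pollak)
Example (1,7,8,2) → sorted (1,2,7,8): b_i ≤ 4+i ∀i, a PF.

3645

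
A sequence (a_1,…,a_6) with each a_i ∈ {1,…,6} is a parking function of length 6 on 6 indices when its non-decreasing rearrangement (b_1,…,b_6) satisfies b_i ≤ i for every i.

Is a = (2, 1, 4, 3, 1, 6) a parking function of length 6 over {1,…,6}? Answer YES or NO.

YES

Order a: b = (1, 1, 2, 3, 4, 6).
  b_1=1 ≤ 1
  b_2=1 ≤ 2
  b_3=2 ≤ 3
  b_4=3 ≤ 4
  b_5=4 ≤ 5
  b_6=6 ≤ 6
All bounds hold ⇒ YES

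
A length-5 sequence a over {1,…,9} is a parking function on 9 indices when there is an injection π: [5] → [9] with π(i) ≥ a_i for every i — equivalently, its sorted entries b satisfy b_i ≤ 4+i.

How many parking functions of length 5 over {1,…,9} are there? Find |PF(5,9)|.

50000

|PF| = (10−5)·10^(5−1) = 5·10000 = 50000
Check (9,4,5,6,3) → sorted (3,4,5,6,9): b_i ≤ 4+i ∀i, a PF.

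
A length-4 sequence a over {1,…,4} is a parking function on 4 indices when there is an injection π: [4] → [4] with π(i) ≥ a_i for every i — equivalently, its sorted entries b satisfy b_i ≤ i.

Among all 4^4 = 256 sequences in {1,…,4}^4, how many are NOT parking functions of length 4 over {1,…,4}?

|PF(4,4)| = (4+1−4)·(4+1)^{4−1} = 1×125 = 125 [KW]
Check (2,3,2,3) → sorted (2,2,3,3): b_1=2>1, not a PF.
Total 256; non-PF = 256−125 = 131

131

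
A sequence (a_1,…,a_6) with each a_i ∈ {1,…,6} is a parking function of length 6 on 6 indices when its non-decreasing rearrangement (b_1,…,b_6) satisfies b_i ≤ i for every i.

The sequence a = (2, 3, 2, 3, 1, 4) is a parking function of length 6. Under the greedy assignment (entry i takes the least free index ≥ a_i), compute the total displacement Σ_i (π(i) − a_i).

Σπ(i) = 1+…+6 = 21; Σa = 2+3+2+3+1+4 = 15; disp = 21−15 = 6.

6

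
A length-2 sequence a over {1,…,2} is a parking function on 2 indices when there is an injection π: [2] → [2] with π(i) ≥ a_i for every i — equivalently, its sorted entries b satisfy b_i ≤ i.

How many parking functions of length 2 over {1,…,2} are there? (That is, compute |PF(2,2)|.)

Count = (3−2)·3^(2−1) = 1 · 3 = 3
Check (2,1) → sorted (1,2): b_i ≤ i ∀i, a PF.

3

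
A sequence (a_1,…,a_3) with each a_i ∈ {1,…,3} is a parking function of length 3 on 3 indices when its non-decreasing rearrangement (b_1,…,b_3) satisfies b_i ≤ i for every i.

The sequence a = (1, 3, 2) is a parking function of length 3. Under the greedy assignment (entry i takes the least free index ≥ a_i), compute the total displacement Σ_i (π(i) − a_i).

Σπ = 6 ({1..3} each once); Σa = 1+3+2 = 6; disp = 6−6 = 0.

0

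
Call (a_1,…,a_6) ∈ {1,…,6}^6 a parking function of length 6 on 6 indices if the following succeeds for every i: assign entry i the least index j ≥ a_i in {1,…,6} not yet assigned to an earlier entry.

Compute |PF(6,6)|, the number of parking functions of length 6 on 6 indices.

|PF(6,6)| = (7−6)·7^(6−1) = 1 · 16807 = 16807 [KW]
One tuple (1,5,2,5,2,3) → sorted (1,2,2,3,5,5): b_i ≤ i ∀i, a PF.

16807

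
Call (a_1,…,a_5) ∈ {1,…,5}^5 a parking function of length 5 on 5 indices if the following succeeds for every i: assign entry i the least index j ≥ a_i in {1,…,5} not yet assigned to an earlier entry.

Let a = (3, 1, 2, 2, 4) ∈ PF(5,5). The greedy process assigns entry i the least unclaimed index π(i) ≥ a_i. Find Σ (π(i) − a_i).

3

Σπ = 15 ({1..5} each once); Σa = 3+1+2+2+4 = 12; disp = 15−12 = 3.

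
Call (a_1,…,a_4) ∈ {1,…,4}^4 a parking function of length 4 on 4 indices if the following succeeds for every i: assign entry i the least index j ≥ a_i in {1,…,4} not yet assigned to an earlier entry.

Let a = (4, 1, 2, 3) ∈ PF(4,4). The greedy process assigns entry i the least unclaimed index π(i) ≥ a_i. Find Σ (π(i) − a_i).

Σπ = 4·5/2 = 10 (π permutes [4]); Σa = 4+1+2+3 = 10; disp = 10−10 = 0.

0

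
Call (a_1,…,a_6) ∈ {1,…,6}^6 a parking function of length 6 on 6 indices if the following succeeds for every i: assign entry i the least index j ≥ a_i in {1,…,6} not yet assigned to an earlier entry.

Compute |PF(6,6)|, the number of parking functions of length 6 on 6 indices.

|PF| = 1·7^5 = 1×16807 = 16807
Check (4,3,1,4,3,2) → sorted (1,2,3,3,4,4): b_i ≤ i ∀i, a PF.

16807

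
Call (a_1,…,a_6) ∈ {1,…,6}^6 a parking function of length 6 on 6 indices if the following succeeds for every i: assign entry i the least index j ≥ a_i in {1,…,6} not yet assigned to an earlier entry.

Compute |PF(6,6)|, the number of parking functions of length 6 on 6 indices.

16807

Count = (7−6)·7^(6−1) = 1×16807 = 16807 [KW]
Example (5,1,3,5,2,3) → sorted (1,2,3,3,5,5): b_i ≤ i ∀i, a PF.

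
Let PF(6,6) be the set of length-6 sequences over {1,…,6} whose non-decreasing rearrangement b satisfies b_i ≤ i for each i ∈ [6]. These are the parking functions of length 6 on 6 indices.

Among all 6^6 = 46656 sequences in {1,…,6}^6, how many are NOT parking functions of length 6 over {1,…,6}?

Count = (6−6+1)·(6+1)^(6−1) = 1·16807 = 16807 (Pollak)
Example (4,5,4,5,6,6) → sorted (4,4,5,5,6,6): b_1=4>1, not a PF.
Total 46656; non-PF = 46656−16807 = 29849

29849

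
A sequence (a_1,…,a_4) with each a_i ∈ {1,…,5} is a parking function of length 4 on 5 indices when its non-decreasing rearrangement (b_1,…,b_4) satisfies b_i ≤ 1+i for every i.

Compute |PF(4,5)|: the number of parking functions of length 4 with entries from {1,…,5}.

|PF(4,5)| = 2·6^3 = 2 · 216 = 432 (Konheim–Weiss)
Example (3,3,2,4) → sorted (2,3,3,4): b_i ≤ 1+i ∀i, a PF.

432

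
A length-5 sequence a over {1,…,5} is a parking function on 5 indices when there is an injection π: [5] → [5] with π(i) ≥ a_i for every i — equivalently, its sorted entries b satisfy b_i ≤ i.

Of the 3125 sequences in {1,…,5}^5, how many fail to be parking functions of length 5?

1829

|PF| = (5+1−5)·(5+1)^{5−1} = 1·1296 = 1296 [KW]
One tuple (3,5,5,5,5) → sorted (3,5,5,5,5): b_1=3>1, not a PF.
So 3125 − 1296 = 1829 fail.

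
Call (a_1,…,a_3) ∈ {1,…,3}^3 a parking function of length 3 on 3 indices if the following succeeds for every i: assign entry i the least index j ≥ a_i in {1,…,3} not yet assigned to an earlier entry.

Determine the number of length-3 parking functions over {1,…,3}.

16

|PF(3,3)| = (3+1−3)·(3+1)^{3−1} = 1·16 = 16 [KW]
One tuple (3,1,1) → sorted (1,1,3): b_i ≤ i ∀i, a PF.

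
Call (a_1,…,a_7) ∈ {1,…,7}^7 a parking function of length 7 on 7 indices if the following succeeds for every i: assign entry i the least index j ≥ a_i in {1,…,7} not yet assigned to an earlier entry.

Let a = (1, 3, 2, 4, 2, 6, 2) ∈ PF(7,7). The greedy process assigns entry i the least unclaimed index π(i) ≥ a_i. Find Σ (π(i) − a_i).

8

Σπ(i) = 1+…+7 = 28; Σa = 1+3+2+4+2+6+2 = 20; disp = 28−20 = 8.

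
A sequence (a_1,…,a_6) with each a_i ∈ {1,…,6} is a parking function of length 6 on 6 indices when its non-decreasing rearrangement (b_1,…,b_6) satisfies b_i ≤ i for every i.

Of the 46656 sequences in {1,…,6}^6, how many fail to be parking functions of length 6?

29849

#PF = (6+1−6)·(6+1)^{6−1} = 1×16807 = 16807
E.g. (4,6,3,5,4,6) → sorted (3,4,4,5,6,6): b_1=3>1, not a PF.
6^6 − 16807 = 46656 − 16807 = 29849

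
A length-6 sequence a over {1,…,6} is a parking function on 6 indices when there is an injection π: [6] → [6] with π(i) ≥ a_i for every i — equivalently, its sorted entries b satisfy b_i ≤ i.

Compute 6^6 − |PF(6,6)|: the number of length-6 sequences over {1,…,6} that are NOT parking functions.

29849

Count = (6+1−6)·(6+1)^{6−1} = 1·16807 = 16807 [KW]
One tuple (6,6,5,5,1,5) → sorted (1,5,5,5,6,6): b_2=5>2, not a PF.
So 46656 − 16807 = 29849 fail.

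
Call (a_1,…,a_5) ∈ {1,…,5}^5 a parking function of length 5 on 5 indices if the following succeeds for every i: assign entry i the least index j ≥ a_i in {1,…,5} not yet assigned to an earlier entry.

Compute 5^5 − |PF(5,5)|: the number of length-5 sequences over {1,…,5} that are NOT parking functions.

1829

Count = (5+1−5)·(5+1)^{5−1} = 1·1296 = 1296 (Pollak)
E.g. (5,4,2,4,4) → sorted (2,4,4,4,5): b_1=2>1, not a PF.
Total 3125; non-PF = 3125−1296 = 1829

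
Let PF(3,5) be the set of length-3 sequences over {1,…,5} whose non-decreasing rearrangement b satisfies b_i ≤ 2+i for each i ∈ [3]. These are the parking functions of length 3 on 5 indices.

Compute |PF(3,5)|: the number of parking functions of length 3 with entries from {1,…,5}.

|PF(3,5)| = 3·6^2 = 3·36 = 108 (Pollak)
Example (1,2,4) → sorted (1,2,4): b_i ≤ 2+i ∀i, a PF.

108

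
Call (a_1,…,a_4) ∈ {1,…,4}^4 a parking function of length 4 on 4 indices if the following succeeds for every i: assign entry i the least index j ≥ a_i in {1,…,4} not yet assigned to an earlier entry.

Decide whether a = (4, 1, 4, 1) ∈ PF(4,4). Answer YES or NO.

Sorted: b = (1, 1, 4, 4).
  b_1=1 ≤ 1
  b_2=1 ≤ 2
  b_3=4 > 3
  fails at i=3 ⇒ NO

NO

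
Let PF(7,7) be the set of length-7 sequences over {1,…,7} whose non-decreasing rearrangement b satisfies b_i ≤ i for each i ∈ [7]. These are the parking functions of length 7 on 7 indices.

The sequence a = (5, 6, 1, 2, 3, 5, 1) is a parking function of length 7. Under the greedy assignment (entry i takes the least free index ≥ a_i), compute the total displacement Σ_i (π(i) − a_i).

5

Σπ = 28 ({1..7} each once); Σa = 5+6+1+2+3+5+1 = 23; disp = 28−23 = 5.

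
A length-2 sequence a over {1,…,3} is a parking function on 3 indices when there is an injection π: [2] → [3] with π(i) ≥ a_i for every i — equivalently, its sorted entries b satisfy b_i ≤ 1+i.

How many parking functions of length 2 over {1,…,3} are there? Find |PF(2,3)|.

|PF(2,3)| = (3+1−2)·(3+1)^{2−1} = 2·4 = 8
E.g. (2,1) → sorted (1,2): b_i ≤ 1+i ∀i, a PF.

8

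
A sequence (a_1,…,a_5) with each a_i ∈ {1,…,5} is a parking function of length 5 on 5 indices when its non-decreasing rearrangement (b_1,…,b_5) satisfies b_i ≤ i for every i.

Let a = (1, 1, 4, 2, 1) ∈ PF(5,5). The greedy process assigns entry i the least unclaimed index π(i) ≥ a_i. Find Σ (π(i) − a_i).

Σπ(i) = 1+…+5 = 15; Σa = 1+1+4+2+1 = 9; disp = 15−9 = 6.

6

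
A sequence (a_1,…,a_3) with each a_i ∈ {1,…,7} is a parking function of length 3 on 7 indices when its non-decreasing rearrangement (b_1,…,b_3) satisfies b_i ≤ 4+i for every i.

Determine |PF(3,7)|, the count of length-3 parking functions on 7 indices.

|PF| = (7+1−3)·(7+1)^{3−1} = 5×64 = 320 (Pollak)
Example (1,1,7) → sorted (1,1,7): b_i ≤ 4+i ∀i, a PF.

320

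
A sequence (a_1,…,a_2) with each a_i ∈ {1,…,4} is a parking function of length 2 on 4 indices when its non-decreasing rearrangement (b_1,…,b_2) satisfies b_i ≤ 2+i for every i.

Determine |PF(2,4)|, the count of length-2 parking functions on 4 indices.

15

#PF = (4+1−2)·(4+1)^{2−1} = 3·5 = 15 (Pollak)
Example (2,2) → sorted (2,2): b_i ≤ 2+i ∀i, a PF.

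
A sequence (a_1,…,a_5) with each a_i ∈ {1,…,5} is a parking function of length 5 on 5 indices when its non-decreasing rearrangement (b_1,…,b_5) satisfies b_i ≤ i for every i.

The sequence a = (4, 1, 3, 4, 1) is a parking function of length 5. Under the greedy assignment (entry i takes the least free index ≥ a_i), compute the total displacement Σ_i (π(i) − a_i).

Σπ = 5·6/2 = 15 (π permutes [5]); Σa = 4+1+3+4+1 = 13; disp = 15−13 = 2.

2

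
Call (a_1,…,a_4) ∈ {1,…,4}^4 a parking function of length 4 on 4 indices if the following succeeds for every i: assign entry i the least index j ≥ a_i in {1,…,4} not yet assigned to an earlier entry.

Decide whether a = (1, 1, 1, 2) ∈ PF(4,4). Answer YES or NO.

YES

Order a: b = (1, 1, 1, 2).
  b_1=1 ≤ 1
  b_2=1 ≤ 2
  b_3=1 ≤ 3
  b_4=2 ≤ 4
All bounds hold ⇒ YES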